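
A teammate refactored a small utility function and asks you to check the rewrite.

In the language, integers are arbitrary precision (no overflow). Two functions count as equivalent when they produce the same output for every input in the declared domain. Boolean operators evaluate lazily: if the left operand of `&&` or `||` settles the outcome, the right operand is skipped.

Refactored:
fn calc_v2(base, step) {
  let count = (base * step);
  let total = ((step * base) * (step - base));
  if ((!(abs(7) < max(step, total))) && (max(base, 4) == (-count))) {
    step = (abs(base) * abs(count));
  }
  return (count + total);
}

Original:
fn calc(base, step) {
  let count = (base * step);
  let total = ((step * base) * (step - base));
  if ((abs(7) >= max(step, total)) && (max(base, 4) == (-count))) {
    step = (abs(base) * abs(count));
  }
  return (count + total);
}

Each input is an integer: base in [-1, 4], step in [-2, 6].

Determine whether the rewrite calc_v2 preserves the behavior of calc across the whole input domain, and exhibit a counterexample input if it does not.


Although boolean connective usage differs, plus comparison usage differs, 54/54 inputs agree.
verdict: equivalent


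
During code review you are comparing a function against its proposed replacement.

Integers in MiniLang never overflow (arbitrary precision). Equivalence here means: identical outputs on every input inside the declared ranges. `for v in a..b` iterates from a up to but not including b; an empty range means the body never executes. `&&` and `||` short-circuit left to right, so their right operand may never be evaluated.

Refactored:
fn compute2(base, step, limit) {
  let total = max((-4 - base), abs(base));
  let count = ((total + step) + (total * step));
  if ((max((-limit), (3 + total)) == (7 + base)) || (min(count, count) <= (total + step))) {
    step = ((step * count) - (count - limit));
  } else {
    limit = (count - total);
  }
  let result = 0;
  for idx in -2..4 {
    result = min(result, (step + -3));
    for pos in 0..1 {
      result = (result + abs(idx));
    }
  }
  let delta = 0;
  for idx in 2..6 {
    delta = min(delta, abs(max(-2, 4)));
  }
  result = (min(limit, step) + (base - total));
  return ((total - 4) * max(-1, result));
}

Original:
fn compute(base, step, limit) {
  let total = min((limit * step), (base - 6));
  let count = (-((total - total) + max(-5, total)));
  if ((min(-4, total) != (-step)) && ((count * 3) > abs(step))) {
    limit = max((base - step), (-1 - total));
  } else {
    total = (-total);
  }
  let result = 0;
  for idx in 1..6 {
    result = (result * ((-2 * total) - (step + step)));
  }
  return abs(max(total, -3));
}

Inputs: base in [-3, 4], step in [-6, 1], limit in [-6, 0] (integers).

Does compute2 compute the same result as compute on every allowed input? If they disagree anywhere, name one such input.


The rewrite breaks on base=-3, step=-6, limit=-6, where the results are 3 and 1.
compute: total = -9; count = 5; ((min(-4, total) != (-step)) && ((count * 3) > abs(step))) -> true; limit = 8; result = 0; [idx=1]; result = 0; [idx=2]; result = 0; [idx=3]; result = 0; [idx=4]; result = 0; [idx=5]; result = 0; return 3
compute2: total = 3; count = -21; ((max((-limit), (3 + total)) == (7 + base)) || (min(count, count) <= (total + step))) -> true; step = 141; result = 0; [idx=-2]; result = 0; [pos=0]; result = 2; [idx=-1]; result = 2; [pos=0]; result = 3; [idx=0]; result = 3; [pos=0]; result = 3; [idx=1]; result = 3; [pos=0]; result = 4; [idx=2]; result = 4; [pos=0]; result = 6; [idx=3]; result = 6; [pos=0]; result = 9; delta = 0; [idx=2]; delta = 0; [idx=3]; delta = 0; [idx=4]; delta = 0; [idx=5]; delta = 0; result = -12; return 1
verdict: not equivalent; witness: base=-3, step=-6, limit=-6


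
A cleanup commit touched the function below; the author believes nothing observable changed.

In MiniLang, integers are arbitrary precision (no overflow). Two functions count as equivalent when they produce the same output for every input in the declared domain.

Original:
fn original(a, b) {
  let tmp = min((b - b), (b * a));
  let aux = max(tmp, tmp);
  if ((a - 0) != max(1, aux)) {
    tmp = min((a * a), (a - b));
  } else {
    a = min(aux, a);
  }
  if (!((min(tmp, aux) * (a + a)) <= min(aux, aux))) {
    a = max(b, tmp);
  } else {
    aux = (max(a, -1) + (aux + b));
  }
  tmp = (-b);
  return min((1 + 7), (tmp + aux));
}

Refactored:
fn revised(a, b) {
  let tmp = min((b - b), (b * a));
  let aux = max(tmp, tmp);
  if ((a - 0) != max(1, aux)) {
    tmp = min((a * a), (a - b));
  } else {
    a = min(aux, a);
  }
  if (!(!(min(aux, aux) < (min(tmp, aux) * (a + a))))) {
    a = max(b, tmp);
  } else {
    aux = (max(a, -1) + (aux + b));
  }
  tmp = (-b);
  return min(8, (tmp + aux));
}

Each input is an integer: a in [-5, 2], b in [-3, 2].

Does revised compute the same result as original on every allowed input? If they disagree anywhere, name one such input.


Side by side, the visible changes include: arithmetic usage differs, and boolean connective usage differs, and comparison usage differs, and constant usage differs.
One worked example (a=-3, b=2) — original: tmp becomes -6; next aux becomes -6; next ((a - 0) != max(1, aux)) evaluates to true; next tmp becomes -5; next (!((min(tmp, aux) * (a + a)) <= min(aux, aux))) evaluates to true; next a becomes 2; next tmp becomes -2; next final value -8; revised: tmp becomes -6; next aux becomes -6; next ((a - 0) != max(1, aux)) evaluates to true; next tmp becomes -5; next (!(!(min(aux, aux) < (min(tmp, aux) * (a + a))))) evaluates to true; next a becomes 2; next tmp becomes -2; next final value -8; agreement on -8.
Checked all 48 inputs in the declared domain: the outputs agree on every one.
verdict: equivalent


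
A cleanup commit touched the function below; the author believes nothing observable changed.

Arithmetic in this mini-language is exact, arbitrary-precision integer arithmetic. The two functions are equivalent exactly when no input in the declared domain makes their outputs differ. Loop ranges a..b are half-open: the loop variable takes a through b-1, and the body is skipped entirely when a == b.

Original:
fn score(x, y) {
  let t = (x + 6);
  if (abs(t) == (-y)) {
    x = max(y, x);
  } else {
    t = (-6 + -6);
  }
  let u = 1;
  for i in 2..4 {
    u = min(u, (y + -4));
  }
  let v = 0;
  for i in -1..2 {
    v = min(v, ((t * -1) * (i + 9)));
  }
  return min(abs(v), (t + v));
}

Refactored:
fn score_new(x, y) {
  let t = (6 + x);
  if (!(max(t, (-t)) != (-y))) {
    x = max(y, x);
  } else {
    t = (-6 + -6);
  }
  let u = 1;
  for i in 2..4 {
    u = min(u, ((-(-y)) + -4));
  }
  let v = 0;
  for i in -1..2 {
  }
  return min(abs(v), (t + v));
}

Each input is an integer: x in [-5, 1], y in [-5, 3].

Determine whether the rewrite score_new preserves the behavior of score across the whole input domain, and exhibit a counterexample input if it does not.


On input x=-5, y=-1, score returns -9 while score_new returns 0.
verdict: not equivalent; witness: x=-5, y=-1


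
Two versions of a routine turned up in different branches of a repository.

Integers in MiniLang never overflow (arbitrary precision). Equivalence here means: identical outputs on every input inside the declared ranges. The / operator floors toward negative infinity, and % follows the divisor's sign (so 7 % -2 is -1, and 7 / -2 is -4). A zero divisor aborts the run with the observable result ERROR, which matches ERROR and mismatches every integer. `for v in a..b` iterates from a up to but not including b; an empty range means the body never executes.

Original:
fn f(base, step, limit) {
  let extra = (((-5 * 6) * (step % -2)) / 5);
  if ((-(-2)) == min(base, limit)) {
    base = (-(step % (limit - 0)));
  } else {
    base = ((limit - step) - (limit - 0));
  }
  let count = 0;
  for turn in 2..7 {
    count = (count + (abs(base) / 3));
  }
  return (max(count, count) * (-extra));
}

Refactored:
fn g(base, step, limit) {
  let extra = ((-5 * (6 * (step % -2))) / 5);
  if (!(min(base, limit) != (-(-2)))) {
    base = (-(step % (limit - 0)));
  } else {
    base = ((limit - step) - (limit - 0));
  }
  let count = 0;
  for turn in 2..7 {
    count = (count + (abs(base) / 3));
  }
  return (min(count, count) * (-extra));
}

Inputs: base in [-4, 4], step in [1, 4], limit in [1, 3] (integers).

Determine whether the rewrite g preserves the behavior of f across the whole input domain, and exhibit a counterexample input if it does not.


The suspicious edit (`max(count, count)` became `min(count, count)`) never changes the result for any input inside the declared domain; all 108 inputs agree.
verdict: equivalent


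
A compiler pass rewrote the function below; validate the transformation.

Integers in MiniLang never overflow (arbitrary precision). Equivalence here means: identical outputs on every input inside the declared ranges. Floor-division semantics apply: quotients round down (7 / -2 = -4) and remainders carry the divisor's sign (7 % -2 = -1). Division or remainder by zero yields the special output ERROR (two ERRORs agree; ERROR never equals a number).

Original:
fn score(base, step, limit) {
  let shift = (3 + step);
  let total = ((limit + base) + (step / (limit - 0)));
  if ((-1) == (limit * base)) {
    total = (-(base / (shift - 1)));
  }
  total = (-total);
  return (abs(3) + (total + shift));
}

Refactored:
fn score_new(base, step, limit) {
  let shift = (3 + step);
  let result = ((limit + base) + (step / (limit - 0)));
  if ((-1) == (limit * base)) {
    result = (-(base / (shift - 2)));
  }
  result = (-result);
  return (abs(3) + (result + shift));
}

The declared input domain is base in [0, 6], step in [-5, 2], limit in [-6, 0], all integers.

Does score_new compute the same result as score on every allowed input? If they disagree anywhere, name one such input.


The rewrite breaks on base=1, step=-2, limit=-1, where the results are ERROR and 3.
score: shift = 1; total = 2; ((-1) == (limit * base)) -> true; division by zero -> ERROR
score_new: shift = 1; result = 2; ((-1) == (limit * base)) -> true; result = 1; result = -1; return 3
verdict: not equivalent; witness: base=1, step=-2, limit=-1


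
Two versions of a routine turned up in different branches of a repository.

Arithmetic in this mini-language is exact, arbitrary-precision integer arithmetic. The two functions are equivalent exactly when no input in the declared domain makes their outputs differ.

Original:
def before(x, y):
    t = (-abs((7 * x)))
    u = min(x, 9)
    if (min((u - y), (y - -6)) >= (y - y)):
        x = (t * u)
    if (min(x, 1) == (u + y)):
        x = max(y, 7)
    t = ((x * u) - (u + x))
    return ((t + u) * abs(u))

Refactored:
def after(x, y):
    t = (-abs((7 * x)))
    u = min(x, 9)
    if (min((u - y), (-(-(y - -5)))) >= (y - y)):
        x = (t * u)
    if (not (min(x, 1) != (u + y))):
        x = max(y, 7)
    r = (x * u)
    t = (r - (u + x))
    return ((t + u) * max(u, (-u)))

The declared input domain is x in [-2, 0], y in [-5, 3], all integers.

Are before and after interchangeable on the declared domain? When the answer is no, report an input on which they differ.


Equivalent. The edit looks behavioral (`-6` became `-5`), but over these ranges it never changes the outcome.
Sweeping the whole domain (27 inputs) finds no disagreement.
Spot check at x=-2, y=0 — before: t becomes -14; next u becomes -2; next (min((u - y), (y - -6)) >= (y - y)) evaluates to false; next (min(x, 1) == (u + y)) evaluates to true; next x becomes 7; next t becomes -19; next final value -42. after: t becomes -14; next u becomes -2; next (min((u - y), (-(-(y - -5)))) >= (y - y)) evaluates to false; next (not (min(x, 1) != (u + y))) evaluates to true; next x becomes 7; next r becomes -14; next t becomes -19; next final value -42. Both give -42.
verdict: equivalent


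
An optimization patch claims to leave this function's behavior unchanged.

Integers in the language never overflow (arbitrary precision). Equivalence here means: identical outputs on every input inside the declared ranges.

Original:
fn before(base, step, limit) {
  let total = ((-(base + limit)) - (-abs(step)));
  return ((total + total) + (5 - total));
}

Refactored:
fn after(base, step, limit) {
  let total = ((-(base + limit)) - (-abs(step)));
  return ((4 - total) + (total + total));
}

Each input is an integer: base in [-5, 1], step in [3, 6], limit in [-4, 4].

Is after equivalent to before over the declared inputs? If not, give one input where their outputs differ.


Not equivalent: base=-5, step=3, limit=-4 separates them (17 vs 16).
before: total := 12 | result 17
after: total := 12 | result 16
verdict: not equivalent; witness: base=-5, step=3, limit=-4


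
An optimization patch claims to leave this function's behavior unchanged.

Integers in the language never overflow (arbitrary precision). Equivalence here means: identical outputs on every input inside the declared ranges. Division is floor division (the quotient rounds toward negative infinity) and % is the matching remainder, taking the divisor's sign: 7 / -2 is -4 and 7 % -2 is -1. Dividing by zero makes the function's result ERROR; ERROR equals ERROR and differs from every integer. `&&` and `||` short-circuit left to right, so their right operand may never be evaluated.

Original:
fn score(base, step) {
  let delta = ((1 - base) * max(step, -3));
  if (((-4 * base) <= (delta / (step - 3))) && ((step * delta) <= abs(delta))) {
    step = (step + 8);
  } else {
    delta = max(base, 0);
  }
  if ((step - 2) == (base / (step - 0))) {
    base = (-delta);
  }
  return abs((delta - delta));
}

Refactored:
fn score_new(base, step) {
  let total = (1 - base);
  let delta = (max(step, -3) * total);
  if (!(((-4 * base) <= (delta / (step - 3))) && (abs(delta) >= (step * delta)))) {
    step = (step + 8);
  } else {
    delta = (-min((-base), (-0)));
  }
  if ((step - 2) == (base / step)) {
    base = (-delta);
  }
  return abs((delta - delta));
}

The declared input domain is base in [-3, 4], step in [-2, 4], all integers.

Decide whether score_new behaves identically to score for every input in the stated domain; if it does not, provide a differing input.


These are not equivalent — on base=-3, step=0 the outputs split (ERROR vs 0).
score: delta becomes 0; next (((-4 * base) <= (delta / (step - 3))) && ((step * delta) <= abs(delta))) evaluates to false; next delta becomes 0; next hits division by zero so the output is ERROR
score_new: total becomes 4; next delta becomes 0; next (!(((-4 * base) <= (delta / (step - 3))) && (abs(delta) >= (step * delta)))) evaluates to true; next step becomes 8; next ((step - 2) == (base / step)) evaluates to false; next final value 0
verdict: not equivalent; witness: base=-3, step=0


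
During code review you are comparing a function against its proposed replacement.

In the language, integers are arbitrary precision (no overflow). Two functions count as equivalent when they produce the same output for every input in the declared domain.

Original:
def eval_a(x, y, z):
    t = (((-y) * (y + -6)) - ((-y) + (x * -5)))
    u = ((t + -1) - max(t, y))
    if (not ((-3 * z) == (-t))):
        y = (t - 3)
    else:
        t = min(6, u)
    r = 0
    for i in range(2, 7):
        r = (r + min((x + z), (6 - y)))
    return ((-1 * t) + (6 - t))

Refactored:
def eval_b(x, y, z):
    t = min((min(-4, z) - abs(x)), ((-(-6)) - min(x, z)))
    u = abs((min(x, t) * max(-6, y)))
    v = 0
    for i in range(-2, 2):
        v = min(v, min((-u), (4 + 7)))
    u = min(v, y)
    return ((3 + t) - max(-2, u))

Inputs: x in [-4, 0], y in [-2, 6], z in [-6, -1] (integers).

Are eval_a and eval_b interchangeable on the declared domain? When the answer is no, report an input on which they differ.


These are not equivalent — on x=-4, y=-2, z=-6 the outputs split (82 vs -5).
eval_a: t = -38; u = -37; (not ((-3 * z) == (-t))) -> true; y = -41; r = 0; [i=2]; r = -10; [i=3]; r = -20; [i=4]; r = -30; [i=5]; r = -40; [i=6]; r = -50; return 82
eval_b: t = -10; u = 20; v = 0; [i=-2]; v = -20; [i=-1]; v = -20; [i=0]; v = -20; [i=1]; v = -20; u = -20; return -5
verdict: not equivalent; witness: x=-4, y=-2, z=-6


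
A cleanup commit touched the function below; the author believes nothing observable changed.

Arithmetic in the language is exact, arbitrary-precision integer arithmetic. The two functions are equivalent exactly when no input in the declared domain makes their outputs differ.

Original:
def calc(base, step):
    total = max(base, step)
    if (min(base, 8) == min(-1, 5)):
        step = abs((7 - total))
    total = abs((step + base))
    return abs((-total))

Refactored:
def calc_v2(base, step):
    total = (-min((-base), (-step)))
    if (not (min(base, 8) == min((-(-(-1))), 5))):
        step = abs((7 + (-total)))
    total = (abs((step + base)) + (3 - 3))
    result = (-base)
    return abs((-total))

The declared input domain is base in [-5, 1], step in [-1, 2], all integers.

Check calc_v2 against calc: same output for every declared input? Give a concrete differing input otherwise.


These are not equivalent — on base=-5, step=-1 the outputs split (6 vs 3).
calc: total = -1; (min(base, 8) == min(-1, 5)) -> false; total = 6; return 6
calc_v2: total = -1; (not (min(base, 8) == min((-(-(-1))), 5))) -> true; step = 8; total = 3; result = 5; return 3
verdict: not equivalent; witness: base=-5, step=-1


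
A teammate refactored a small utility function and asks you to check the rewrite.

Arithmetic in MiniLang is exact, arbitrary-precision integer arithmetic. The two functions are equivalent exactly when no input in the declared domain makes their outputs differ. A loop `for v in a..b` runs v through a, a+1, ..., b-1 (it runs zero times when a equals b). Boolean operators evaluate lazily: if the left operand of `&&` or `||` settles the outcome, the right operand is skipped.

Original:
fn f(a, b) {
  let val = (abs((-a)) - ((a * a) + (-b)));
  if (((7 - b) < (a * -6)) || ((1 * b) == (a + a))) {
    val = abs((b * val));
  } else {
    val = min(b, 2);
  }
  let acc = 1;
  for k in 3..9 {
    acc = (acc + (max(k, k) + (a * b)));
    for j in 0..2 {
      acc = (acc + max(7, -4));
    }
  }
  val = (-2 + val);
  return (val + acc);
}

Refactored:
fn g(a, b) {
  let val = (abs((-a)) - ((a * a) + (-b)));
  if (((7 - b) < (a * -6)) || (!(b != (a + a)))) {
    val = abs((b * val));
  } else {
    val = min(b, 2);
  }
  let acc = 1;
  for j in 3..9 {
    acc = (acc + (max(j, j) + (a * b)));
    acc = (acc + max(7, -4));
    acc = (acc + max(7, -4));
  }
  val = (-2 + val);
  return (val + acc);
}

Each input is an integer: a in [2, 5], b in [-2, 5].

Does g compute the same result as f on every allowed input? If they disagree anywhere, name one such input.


Differences: local variable names differ; also boolean connective usage differs; also constant usage differs; also min/max/abs usage differs; also arithmetic usage differs; also comparison usage differs; also loop structure differs — yet all 32 inputs agree.
verdict: equivalent


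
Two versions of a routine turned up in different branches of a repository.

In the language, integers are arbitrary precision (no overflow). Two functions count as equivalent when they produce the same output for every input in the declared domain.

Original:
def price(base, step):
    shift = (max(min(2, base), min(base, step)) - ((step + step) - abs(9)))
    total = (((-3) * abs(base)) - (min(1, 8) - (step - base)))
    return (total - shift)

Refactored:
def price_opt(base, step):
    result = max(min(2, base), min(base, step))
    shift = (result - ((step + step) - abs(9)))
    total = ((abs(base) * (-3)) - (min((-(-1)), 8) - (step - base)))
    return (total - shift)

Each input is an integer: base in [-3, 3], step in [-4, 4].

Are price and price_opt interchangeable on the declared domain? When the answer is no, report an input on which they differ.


Reading the diff, among the changes: statement counts differ; also local variable names differ.
As a probe, take base=-2, step=4: price runs shift = -1; total = -1; return 0; price_opt runs result = -2; shift = -1; total = -1; return 0; both end at 0.
An exhaustive pass over the 63 declared inputs shows identical outputs.
verdict: equivalent


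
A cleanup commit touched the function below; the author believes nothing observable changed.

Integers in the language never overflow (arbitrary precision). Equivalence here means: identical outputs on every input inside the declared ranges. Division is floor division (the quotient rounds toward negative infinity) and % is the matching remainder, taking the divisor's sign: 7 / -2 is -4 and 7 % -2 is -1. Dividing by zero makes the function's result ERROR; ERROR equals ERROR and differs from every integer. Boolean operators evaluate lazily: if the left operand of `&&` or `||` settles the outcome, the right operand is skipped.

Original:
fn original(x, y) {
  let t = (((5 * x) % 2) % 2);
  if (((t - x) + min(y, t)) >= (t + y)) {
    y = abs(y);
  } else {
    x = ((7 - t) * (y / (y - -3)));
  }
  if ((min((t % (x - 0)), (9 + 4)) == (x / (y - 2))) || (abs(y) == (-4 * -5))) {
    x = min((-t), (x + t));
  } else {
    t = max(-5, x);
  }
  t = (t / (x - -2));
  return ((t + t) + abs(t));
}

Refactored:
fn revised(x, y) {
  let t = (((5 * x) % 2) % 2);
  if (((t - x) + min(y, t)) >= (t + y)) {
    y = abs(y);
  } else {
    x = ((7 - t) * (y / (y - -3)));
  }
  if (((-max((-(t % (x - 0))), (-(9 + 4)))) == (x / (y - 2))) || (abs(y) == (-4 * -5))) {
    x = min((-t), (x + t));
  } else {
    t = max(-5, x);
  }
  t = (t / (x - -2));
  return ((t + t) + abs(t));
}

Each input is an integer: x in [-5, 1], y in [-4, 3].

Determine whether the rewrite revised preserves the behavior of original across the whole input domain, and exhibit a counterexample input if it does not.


Behavior is preserved: although min/max/abs usage differs, the outputs never diverge.
Spot check at x=-3, y=-2 — original: t becomes 1; next (((t - x) + min(y, t)) >= (t + y)) evaluates to true; next y becomes 2; next hits division by zero so the output is ERROR. revised: t becomes 1; next (((t - x) + min(y, t)) >= (t + y)) evaluates to true; next y becomes 2; next hits division by zero so the output is ERROR. Both give ERROR.
An exhaustive pass over the 56 declared inputs shows identical outputs.
verdict: equivalent


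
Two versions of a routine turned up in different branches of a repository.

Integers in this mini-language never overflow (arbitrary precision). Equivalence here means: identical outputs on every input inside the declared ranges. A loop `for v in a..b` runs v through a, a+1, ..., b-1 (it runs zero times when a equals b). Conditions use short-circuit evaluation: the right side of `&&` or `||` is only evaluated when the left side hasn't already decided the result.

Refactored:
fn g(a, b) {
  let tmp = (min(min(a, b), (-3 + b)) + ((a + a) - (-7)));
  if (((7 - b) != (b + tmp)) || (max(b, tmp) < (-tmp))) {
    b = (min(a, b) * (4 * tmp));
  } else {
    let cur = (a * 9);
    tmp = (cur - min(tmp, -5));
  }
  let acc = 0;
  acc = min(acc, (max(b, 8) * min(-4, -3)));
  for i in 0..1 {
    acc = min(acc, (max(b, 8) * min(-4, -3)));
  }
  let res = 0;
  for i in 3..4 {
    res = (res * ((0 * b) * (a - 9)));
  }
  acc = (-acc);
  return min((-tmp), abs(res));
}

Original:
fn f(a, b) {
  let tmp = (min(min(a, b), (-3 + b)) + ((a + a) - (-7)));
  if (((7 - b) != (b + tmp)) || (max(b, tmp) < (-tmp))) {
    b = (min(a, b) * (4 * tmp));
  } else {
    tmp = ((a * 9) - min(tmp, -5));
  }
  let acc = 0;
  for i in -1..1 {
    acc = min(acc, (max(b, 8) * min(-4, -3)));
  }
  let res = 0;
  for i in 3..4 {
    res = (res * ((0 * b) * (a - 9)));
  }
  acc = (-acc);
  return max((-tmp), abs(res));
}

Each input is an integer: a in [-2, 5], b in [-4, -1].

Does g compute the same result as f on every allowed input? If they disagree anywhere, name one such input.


Consider the input a=-2, b=-4.
f: tmp becomes -4; next (((7 - b) != (b + tmp)) || (max(b, tmp) < (-tmp))) evaluates to true; next b becomes 64; next acc becomes 0; next at i=-1:; next acc becomes -256; next at i=0:; next acc becomes -256; next res becomes 0; next at i=3:; next res becomes 0; next acc becomes 256; next final value 4
g: tmp becomes -4; next (((7 - b) != (b + tmp)) || (max(b, tmp) < (-tmp))) evaluates to true; next b becomes 64; next acc becomes 0; next acc becomes -256; next at i=0:; next acc becomes -256; next res becomes 0; next at i=3:; next res becomes 0; next acc becomes 256; next final value 0
4 vs 0 — the two versions disagree here.
verdict: not equivalent; witness: a=-2, b=-4


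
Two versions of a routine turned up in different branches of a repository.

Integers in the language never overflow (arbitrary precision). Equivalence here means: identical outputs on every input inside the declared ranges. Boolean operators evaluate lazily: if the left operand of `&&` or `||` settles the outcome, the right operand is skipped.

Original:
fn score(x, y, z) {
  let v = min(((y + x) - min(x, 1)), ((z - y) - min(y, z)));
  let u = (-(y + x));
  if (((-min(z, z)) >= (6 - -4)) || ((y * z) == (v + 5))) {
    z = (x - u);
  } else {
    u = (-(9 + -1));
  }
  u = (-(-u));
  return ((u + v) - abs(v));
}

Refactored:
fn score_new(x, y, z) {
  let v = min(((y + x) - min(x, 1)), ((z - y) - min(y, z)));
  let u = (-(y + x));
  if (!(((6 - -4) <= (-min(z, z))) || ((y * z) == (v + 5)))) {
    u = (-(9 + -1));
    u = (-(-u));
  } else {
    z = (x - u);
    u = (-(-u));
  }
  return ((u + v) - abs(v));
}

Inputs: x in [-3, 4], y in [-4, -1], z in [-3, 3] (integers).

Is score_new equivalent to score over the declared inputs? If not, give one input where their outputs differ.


Behavior is preserved: although comparison usage differs, statement counts differ, boolean connective usage differs, the outputs never diverge.
One worked example (x=-3, y=-1, z=2) — score: v = -1; u = 4; (((-min(z, z)) >= (6 - -4)) || ((y * z) == (v + 5))) -> false; u = -8; u = -8; return -10; score_new: v = -1; u = 4; (!(((6 - -4) <= (-min(z, z))) || ((y * z) == (v + 5)))) -> true; u = -8; u = -8; return -10; agreement on -10.
Across all 224 domain points the two functions coincide.
verdict: equivalent


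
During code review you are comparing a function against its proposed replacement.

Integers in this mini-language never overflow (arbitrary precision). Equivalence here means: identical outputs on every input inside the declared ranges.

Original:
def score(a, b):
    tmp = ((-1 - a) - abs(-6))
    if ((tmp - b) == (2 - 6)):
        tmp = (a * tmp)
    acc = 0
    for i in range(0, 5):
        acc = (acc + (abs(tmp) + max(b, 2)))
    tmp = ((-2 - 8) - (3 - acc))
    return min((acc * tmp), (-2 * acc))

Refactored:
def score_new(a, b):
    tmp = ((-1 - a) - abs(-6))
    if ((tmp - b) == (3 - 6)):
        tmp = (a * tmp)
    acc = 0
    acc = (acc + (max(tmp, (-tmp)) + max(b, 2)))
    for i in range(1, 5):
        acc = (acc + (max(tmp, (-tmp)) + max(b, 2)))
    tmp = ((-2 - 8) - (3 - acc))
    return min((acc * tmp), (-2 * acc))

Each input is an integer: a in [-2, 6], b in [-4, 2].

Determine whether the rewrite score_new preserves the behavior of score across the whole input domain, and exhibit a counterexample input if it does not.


Not equivalent: a=-2, b=-2 separates them (-70 vs -120).
score: tmp becomes -5; next ((tmp - b) == (2 - 6)) evaluates to false; next acc becomes 0; next at i=0:; next acc becomes 7; next at i=1:; next acc becomes 14; next at i=2:; next acc becomes 21; next at i=3:; next acc becomes 28; next at i=4:; next acc becomes 35; next tmp becomes 22; next final value -70
score_new: tmp becomes -5; next ((tmp - b) == (3 - 6)) evaluates to true; next tmp becomes 10; next acc becomes 0; next acc becomes 12; next at i=1:; next acc becomes 24; next at i=2:; next acc becomes 36; next at i=3:; next acc becomes 48; next at i=4:; next acc becomes 60; next tmp becomes 47; next final value -120
verdict: not equivalent; witness: a=-2, b=-2


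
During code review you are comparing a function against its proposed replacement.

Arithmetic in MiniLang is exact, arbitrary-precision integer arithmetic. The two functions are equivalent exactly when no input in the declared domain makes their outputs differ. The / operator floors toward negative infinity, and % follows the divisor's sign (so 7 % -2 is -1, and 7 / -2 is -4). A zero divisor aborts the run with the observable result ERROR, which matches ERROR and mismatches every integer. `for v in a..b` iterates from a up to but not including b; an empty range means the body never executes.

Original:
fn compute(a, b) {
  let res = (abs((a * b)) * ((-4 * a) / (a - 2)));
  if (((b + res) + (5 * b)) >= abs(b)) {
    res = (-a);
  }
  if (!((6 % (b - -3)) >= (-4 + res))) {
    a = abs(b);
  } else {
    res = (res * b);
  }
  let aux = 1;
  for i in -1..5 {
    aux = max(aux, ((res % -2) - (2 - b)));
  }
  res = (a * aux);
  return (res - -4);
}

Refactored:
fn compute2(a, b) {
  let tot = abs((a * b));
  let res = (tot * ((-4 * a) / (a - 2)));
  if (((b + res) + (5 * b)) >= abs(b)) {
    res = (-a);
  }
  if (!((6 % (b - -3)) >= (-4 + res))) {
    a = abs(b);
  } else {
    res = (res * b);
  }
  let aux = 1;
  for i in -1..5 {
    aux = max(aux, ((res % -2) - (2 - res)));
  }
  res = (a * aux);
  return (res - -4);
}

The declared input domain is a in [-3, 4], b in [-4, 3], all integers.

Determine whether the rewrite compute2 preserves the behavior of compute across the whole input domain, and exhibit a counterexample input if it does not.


These are not equivalent — on a=-3, b=-4 the outputs split (1 vs -422).
compute: res=-36, then (((b + res) + (5 * b)) >= abs(b)) is false, then (!((6 % (b - -3)) >= (-4 + res))) is false, then res=144, then aux=1, then (i=-1), then aux=1, then (i=0), then aux=1, then (i=1), then aux=1, then (i=2), then aux=1, then (i=3), then aux=1, then (i=4), then aux=1, then res=-3, then returns 1
compute2: tot=12, then res=-36, then (((b + res) + (5 * b)) >= abs(b)) is false, then (!((6 % (b - -3)) >= (-4 + res))) is false, then res=144, then aux=1, then (i=-1), then aux=142, then (i=0), then aux=142, then (i=1), then aux=142, then (i=2), then aux=142, then (i=3), then aux=142, then (i=4), then aux=142, then res=-426, then returns -422
verdict: not equivalent; witness: a=-3, b=-4


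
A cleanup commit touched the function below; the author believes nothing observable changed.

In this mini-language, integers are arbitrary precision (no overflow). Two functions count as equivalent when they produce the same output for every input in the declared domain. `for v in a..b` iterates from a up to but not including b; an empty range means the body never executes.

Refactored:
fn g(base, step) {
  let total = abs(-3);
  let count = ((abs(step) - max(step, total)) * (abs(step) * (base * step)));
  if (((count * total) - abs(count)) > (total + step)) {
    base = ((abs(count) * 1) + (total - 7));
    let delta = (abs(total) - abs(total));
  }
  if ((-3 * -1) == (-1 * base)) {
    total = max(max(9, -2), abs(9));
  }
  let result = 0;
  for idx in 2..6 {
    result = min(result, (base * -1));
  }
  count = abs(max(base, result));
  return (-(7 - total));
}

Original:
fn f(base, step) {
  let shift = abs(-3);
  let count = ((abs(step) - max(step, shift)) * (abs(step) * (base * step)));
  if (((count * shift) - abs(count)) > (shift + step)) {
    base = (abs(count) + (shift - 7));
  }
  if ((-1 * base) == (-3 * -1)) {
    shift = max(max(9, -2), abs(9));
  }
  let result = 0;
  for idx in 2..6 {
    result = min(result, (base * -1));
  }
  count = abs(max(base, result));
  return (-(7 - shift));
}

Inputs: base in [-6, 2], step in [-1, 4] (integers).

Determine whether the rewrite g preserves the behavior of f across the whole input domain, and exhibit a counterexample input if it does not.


Comparing the listings, the differences include: constant usage differs; and arithmetic usage differs; and statement counts differ; and local variable names differ; and min/max/abs usage differs.
Tracing base=1, step=4: f: shift becomes 3; next count becomes 0; next (((count * shift) - abs(count)) > (shift + step)) evaluates to false; next ((-1 * base) == (-3 * -1)) evaluates to false; next result becomes 0; next at idx=2:; next result becomes -1; next at idx=3:; next result becomes -1; next at idx=4:; next result becomes -1; next at idx=5:; next result becomes -1; next count becomes 1; next final value -4 | g: total becomes 3; next count becomes 0; next (((count * total) - abs(count)) > (total + step)) evaluates to false; next ((-3 * -1) == (-1 * base)) evaluates to false; next result becomes 0; next at idx=2:; next result becomes -1; next at idx=3:; next result becomes -1; next at idx=4:; next result becomes -1; next at idx=5:; next result becomes -1; next count becomes 1; next final value -4 — matching result -4.
Across all 54 domain points the two functions coincide.
verdict: equivalent


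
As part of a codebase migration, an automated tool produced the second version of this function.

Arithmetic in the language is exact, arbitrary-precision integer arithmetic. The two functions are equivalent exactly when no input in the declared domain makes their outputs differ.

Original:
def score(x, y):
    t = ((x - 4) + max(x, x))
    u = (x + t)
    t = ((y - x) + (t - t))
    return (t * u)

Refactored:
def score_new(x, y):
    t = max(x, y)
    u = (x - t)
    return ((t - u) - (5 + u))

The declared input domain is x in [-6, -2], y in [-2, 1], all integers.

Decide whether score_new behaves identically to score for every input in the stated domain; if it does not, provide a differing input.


These are not equivalent — on x=-6, y=-2 the outputs split (-88 vs 1).
score: t := -16 | u := -22 | t := 4 | result -88
score_new: t := -2 | u := -4 | result 1
verdict: not equivalent; witness: x=-6, y=-2


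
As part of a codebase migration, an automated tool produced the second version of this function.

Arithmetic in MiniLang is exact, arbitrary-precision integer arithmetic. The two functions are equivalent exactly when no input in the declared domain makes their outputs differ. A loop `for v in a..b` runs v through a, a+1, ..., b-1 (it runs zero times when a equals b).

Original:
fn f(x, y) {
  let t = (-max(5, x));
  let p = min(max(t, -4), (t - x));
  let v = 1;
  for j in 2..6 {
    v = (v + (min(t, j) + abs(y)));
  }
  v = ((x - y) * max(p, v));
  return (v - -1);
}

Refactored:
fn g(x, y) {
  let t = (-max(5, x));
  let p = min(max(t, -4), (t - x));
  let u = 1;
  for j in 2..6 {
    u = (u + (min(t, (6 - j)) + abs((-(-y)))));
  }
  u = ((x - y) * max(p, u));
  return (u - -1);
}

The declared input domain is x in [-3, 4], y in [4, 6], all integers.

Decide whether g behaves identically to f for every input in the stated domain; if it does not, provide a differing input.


There is a behavioral-looking edit here, yet the outcome never shifts on this domain; all 24 inputs agree.
verdict: equivalent


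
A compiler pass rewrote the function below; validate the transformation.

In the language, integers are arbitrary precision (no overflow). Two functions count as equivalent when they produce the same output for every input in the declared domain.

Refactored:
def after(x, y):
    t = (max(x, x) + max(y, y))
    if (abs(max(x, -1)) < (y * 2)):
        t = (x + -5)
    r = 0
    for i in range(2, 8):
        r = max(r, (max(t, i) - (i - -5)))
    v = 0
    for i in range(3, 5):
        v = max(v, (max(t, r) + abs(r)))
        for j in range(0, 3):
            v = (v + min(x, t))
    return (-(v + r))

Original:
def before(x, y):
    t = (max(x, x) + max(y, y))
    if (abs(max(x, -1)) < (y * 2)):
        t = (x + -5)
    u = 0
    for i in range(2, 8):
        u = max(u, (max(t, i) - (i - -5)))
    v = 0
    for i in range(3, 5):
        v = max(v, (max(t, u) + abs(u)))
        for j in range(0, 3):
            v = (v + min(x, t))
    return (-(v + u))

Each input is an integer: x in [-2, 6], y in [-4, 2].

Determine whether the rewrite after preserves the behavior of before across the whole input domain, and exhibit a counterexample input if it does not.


The two versions differ — the changes include local variable names differ.
One worked example (x=1, y=-2) — before: t=-1, then (abs(max(x, -1)) < (y * 2)) is false, then u=0, then (i=2), then u=0, then (i=3), then u=0, then (i=4), then u=0, then (i=5), then u=0, then (i=6), then u=0, then (i=7), then u=0, then v=0, then (i=3), then v=0, then (j=0), then v=-1, then (j=1), then v=-2, then (j=2), then v=-3, then (i=4), then v=0, then (j=0), then v=-1, then (j=1), then v=-2, then (j=2), then v=-3, then returns 3; after: t=-1, then (abs(max(x, -1)) < (y * 2)) is false, then r=0, then (i=2), then r=0, then (i=3), then r=0, then (i=4), then r=0, then (i=5), then r=0, then (i=6), then r=0, then (i=7), then r=0, then v=0, then (i=3), then v=0, then (j=0), then v=-1, then (j=1), then v=-2, then (j=2), then v=-3, then (i=4), then v=0, then (j=0), then v=-1, then (j=1), then v=-2, then (j=2), then v=-3, then returns 3; agreement on 3.
Sweeping the whole domain (63 inputs) finds no disagreement.
verdict: equivalent


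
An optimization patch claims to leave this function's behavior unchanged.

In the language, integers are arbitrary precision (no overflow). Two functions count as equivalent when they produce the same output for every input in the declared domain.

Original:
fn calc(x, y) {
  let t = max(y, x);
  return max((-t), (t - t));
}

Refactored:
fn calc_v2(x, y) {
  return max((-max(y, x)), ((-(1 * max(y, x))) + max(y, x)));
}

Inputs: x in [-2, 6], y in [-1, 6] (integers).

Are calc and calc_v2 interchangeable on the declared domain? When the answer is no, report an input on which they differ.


Reading the diff, among the changes: constant usage differs, and local variable names differ, and min/max/abs usage differs, and arithmetic usage differs, and statement counts differ.
One worked example (x=-2, y=-1) — calc: t := -1 | result 1; calc_v2: result 1; agreement on 1.
Sweeping the whole domain (72 inputs) finds no disagreement.
verdict: equivalent


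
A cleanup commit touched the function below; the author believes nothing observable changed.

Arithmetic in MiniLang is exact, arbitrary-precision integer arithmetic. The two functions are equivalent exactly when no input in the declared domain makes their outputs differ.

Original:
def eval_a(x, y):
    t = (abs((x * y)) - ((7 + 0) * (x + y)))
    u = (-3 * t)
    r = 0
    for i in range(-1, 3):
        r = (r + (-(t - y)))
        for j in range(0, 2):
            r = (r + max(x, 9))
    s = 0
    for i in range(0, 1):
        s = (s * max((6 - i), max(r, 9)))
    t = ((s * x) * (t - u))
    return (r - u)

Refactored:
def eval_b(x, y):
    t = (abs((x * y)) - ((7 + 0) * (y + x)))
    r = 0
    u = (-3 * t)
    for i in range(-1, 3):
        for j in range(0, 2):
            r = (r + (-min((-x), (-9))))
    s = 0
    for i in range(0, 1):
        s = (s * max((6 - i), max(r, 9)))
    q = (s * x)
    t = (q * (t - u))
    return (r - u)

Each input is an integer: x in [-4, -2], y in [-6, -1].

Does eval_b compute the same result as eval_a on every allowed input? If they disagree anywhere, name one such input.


There is a counterexample at x=-4, y=-6: -46 on one side, 354 on the other.
eval_a: t becomes 94; next u becomes -282; next r becomes 0; next at i=-1:; next r becomes -100; next at j=0:; next r becomes -91; next at j=1:; next r becomes -82; next at i=0:; next r becomes -182; next at j=0:; next r becomes -173; next at j=1:; next r becomes -164; next at i=1:; next r becomes -264; next at j=0:; next r becomes -255; next at j=1:; next r becomes -246; next at i=2:; next r becomes -346; next at j=0:; next r becomes -337; next at j=1:; next r becomes -328; next s becomes 0; next at i=0:; next s becomes 0; next t becomes 0; next final value -46
eval_b: t becomes 94; next r becomes 0; next u becomes -282; next at i=-1:; next at j=0:; next r becomes 9; next at j=1:; next r becomes 18; next at i=0:; next at j=0:; next r becomes 27; next at j=1:; next r becomes 36; next at i=1:; next at j=0:; next r becomes 45; next at j=1:; next r becomes 54; next at i=2:; next at j=0:; next r becomes 63; next at j=1:; next r becomes 72; next s becomes 0; next at i=0:; next s becomes 0; next q becomes 0; next t becomes 0; next final value 354
verdict: not equivalent; witness: x=-4, y=-6
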